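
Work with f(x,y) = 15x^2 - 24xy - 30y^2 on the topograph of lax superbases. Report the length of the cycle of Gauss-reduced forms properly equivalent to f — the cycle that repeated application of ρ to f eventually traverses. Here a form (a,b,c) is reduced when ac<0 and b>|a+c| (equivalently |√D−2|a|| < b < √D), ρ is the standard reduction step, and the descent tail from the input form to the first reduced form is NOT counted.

D = 2376, ⌊√D⌋ = 48
descent: ρ → (-30,24,15)  [lands on river]
river: ρ → (15,36,-18)
river: ρ → (-18,36,15)
river: ρ → (15,24,-30)
river: ρ → (-30,36,9)
river: ρ → (9,36,-30)
ρ-cycle length = 6 (tail of 1 descent step not counted)

6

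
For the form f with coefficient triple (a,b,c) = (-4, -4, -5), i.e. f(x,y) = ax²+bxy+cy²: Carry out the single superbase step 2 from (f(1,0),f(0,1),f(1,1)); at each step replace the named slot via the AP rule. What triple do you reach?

start (-4,-5,-13) = (f(1,0),f(0,1),f(1,1))
replace slot 2: 2·((-4)+(-13)) − (-5) = -29 → (-4,-29,-13)

-4,-29,-13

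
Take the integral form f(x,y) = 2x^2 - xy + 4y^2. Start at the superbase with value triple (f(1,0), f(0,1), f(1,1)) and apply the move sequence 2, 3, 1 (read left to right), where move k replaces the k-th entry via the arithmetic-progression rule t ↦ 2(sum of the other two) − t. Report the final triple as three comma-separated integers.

start (2,4,5) = (f(1,0),f(0,1),f(1,1))
replace slot 2: 2·(2+5) − 4 = 10 → (2,10,5)
replace slot 3: 2·(2+10) − 5 = 19 → (2,10,19)
replace slot 1: 2·(10+19) − 2 = 56 → (56,10,19)

56,10,19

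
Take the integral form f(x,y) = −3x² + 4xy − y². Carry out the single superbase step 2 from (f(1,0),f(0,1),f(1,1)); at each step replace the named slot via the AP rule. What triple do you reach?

start (-3,-1,0) = (f(1,0),f(0,1),f(1,1))
replace slot 2: 2·((-3)+0) − (-1) = -5 → (-3,-5,0)

-3,-5,0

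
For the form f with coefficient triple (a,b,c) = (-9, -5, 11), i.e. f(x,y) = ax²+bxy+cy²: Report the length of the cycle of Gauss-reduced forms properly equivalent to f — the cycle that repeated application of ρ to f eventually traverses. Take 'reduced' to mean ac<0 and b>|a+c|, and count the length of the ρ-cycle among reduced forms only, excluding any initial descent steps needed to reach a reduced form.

D = 421, ⌊√D⌋ = 20
descent: ρ → (11,5,-9)  [lands on river]
river: ρ → (-9,13,7)
river: ρ → (7,15,-7)
river: ρ → (-7,13,9)
river: ρ → (9,5,-11)
river: ρ → (-11,17,3)
river: ρ → (3,19,-5)
river: ρ → (-5,11,15)
river: ρ → (15,19,-1)
river: ρ → (-1,19,15)
river: ρ → (15,11,-5)
river: ρ → (-5,19,3)
river: ρ → (3,17,-11)
river: ρ → (-11,5,9)
river: ρ → (9,13,-7)
river: ρ → (-7,15,7)
river: ρ → (7,13,-9)
river: ρ → (-9,5,11)
river: ρ → (11,17,-3)
river: ρ → (-3,19,5)
river: ρ → (5,11,-15)
river: ρ → (-15,19,1)
river: ρ → (1,19,-15)
river: ρ → (-15,11,5)
river: ρ → (5,19,-3)
river: ρ → (-3,17,11)
ρ-cycle length = 26 (tail of 1 descent step not counted)

26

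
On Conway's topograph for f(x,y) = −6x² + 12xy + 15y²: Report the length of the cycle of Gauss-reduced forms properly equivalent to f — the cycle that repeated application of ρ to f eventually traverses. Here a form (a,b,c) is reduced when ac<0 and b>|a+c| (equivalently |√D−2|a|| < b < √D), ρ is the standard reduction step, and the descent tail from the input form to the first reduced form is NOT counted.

D = 504, ⌊√D⌋ = 22
river: ρ → (15,18,-3)
river: ρ → (-3,18,15)
river: ρ → (15,12,-6)
river: ρ → (-6,12,15)
ρ-cycle length = 4 (tail of 0 descent steps not counted)

4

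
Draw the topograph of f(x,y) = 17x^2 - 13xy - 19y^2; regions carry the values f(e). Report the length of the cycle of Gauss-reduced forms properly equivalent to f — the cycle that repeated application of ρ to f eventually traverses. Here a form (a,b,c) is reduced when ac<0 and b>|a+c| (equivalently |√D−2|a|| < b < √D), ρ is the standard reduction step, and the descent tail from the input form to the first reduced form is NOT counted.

D = 1461, ⌊√D⌋ = 38
descent: ρ → (-19,13,17)  [lands on river]
river: ρ → (17,21,-15)
river: ρ → (-15,9,23)
river: ρ → (23,37,-1)
river: ρ → (-1,37,23)
river: ρ → (23,9,-15)
river: ρ → (-15,21,17)
river: ρ → (17,13,-19)
river: ρ → (-19,25,11)
river: ρ → (11,19,-25)
river: ρ → (-25,31,5)
river: ρ → (5,29,-31)
river: ρ → (-31,33,3)
river: ρ → (3,33,-31)
river: ρ → (-31,29,5)
river: ρ → (5,31,-25)
river: ρ → (-25,19,11)
river: ρ → (11,25,-19)
ρ-cycle length = 18 (tail of 1 descent step not counted)

18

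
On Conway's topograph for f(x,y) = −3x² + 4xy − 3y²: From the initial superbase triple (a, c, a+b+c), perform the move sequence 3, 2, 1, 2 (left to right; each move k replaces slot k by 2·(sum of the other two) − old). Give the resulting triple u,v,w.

start (-3,-3,-2) = (f(1,0),f(0,1),f(1,1))
replace slot 3: 2·((-3)+(-3)) − (-2) = -10 → (-3,-3,-10)
replace slot 2: 2·((-3)+(-10)) − (-3) = -23 → (-3,-23,-10)
replace slot 1: 2·((-23)+(-10)) − (-3) = -63 → (-63,-23,-10)
replace slot 2: 2·((-63)+(-10)) − (-23) = -123 → (-63,-123,-10)

-63,-123,-10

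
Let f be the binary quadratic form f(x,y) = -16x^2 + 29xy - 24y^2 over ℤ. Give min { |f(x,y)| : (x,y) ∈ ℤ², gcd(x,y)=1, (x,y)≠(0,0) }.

translate: b→3 (≡-29 mod 32), so (16,-29,24)→(16,3,11)
flip: (16,3,11)→(11,-3,16)
reduced (well bottom): (11,-3,16) with a≤c, −a<b≤a
well minimum |f| = |-11| = 11 (negative-definite)

11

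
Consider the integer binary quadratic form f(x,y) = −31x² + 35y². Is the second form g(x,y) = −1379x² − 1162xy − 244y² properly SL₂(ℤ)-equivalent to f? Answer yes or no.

D₁ = 4340, D₂ = 4340
river cycle of f (length 6): (-31, 62, 4), (4, 58, -61), (-61, 64, 1), (1, 64, -61), (-61, 58, 4), (4, 62, -31)
river cycle of g (length 6): (-31, 62, 4), (4, 58, -61), (-61, 64, 1), (1, 64, -61), (-61, 58, 4), (4, 62, -31)
cycles coincide ⇒ equivalent

yes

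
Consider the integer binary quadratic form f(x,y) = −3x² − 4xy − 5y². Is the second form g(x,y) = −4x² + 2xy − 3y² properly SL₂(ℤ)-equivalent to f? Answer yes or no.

D₁ = -44, D₂ = -44
f is negative-definite; reduce −f:
−f: translate: b→-2 (≡4 mod 6), so (3,4,5)→(3,-2,4)
−f: reduced (well bottom): (3,-2,4) with a≤c, −a<b≤a
flip sign back: reduced form of f is (-3,2,-4)
g is negative-definite; reduce −g:
−g: flip: (4,-2,3)→(3,2,4)
−g: reduced (well bottom): (3,2,4) with a≤c, −a<b≤a
flip sign back: reduced form of g is (-3,-2,-4)
reduced forms (-3, 2, -4) vs (-3, -2, -4) ⇒ inequivalent

no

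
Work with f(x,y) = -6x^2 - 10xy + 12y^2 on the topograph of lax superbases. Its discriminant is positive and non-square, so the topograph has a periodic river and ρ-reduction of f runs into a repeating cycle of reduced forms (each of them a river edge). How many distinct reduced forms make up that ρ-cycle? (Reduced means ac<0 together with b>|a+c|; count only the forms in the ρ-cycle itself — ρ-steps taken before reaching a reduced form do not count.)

D = 388, ⌊√D⌋ = 19
descent: ρ → (12,10,-6)  [lands on river]
river: ρ → (-6,14,8)
river: ρ → (8,18,-2)
river: ρ → (-2,18,8)
river: ρ → (8,14,-6)
river: ρ → (-6,10,12)
river: ρ → (12,14,-4)
river: ρ → (-4,18,4)
river: ρ → (4,14,-12)
river: ρ → (-12,10,6)
river: ρ → (6,14,-8)
river: ρ → (-8,18,2)
river: ρ → (2,18,-8)
river: ρ → (-8,14,6)
river: ρ → (6,10,-12)
river: ρ → (-12,14,4)
river: ρ → (4,18,-4)
river: ρ → (-4,14,12)
ρ-cycle length = 18 (tail of 1 descent step not counted)

18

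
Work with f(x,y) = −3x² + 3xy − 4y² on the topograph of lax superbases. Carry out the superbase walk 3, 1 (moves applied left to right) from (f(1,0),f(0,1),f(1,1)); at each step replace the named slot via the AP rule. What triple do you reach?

start (-3,-4,-4) = (f(1,0),f(0,1),f(1,1))
replace slot 3: 2·((-3)+(-4)) − (-4) = -10 → (-3,-4,-10)
replace slot 1: 2·((-4)+(-10)) − (-3) = -25 → (-25,-4,-10)

-25,-4,-10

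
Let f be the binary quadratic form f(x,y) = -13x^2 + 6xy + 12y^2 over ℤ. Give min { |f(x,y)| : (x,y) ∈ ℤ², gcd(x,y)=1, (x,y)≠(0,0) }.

river: ρ → (12,18,-7)
river: ρ → (-7,24,3)
river: ρ → (3,24,-7)
river: ρ → (-7,18,12)
river: ρ → (12,6,-13)
river: ρ → (-13,20,5)
river: ρ → (5,20,-13)
river: ρ → (-13,6,12)
closes: descent 0, river 8
min |a| on river = 3

3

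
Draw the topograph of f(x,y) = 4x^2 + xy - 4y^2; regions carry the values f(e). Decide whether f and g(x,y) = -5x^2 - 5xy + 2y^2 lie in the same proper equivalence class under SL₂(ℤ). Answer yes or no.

D₁ = 65, D₂ = 65
river cycle of f (length 6): (-4, 7, 1), (1, 7, -4), (-4, 1, 4), (4, 7, -1), (-1, 7, 4), (4, 1, -4)
river cycle of g (length 6): (2, 5, -5), (-5, 5, 2), (2, 7, -2), (-2, 5, 5), (5, 5, -2), (-2, 7, 2)
cycles differ ⇒ inequivalent

no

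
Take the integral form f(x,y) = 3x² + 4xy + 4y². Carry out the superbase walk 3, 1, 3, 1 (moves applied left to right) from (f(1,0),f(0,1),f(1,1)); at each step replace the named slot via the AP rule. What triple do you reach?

start (3,4,11) = (f(1,0),f(0,1),f(1,1))
replace slot 3: 2·(3+4) − 11 = 3 → (3,4,3)
replace slot 1: 2·(4+3) − 3 = 11 → (11,4,3)
replace slot 3: 2·(11+4) − 3 = 27 → (11,4,27)
replace slot 1: 2·(4+27) − 11 = 51 → (51,4,27)

51,4,27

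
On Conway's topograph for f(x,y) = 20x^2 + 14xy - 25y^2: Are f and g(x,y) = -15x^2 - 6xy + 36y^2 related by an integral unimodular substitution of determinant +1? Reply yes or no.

D₁ = 2196, D₂ = 2196
river cycle of f (length 18): (-25, 36, 9), (9, 36, -25), (-25, 14, 20), (20, 26, -19), (-19, 12, 27), (27, 42, -4), (-4, 46, 5), (5, 44, -13), (-13, 34, 20), (20, 46, -1), … (8 more)
river cycle of g (length 22): (-15, 24, 27), (27, 30, -12), (-12, 42, 9), (9, 30, -36), (-36, 42, 3), (3, 42, -36), (-36, 30, 9), (9, 42, -12), (-12, 30, 27), (27, 24, -15), … (12 more)
cycles differ ⇒ inequivalent

no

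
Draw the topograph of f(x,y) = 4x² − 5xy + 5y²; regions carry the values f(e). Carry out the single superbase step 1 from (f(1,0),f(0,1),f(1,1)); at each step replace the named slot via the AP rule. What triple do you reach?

start (4,5,4) = (f(1,0),f(0,1),f(1,1))
replace slot 1: 2·(5+4) − 4 = 14 → (14,5,4)

14,5,4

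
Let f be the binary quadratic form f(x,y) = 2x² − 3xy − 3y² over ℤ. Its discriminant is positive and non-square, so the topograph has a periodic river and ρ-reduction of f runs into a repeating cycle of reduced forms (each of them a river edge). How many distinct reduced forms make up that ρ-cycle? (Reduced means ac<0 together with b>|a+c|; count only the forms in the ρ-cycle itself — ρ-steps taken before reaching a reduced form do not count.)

D = 33, ⌊√D⌋ = 5
descent: ρ → (-3,3,2)  [lands on river]
river: ρ → (2,5,-1)
river: ρ → (-1,5,2)
river: ρ → (2,3,-3)
ρ-cycle length = 4 (tail of 1 descent step not counted)

4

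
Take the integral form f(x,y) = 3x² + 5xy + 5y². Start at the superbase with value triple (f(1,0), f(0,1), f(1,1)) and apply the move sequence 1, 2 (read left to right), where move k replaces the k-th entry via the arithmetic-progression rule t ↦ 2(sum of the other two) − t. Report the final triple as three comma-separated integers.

start (3,5,13) = (f(1,0),f(0,1),f(1,1))
replace slot 1: 2·(5+13) − 3 = 33 → (33,5,13)
replace slot 2: 2·(33+13) − 5 = 87 → (33,87,13)

33,87,13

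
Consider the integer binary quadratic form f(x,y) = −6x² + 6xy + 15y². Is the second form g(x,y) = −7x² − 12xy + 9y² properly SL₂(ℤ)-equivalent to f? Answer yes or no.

D₁ = 396, D₂ = 396
river cycle of f (length 2): (-6, 18, 3), (3, 18, -6)
river cycle of g (length 4): (9, 12, -7), (-7, 16, 5), (5, 14, -10), (-10, 6, 9)
cycles differ ⇒ inequivalent

no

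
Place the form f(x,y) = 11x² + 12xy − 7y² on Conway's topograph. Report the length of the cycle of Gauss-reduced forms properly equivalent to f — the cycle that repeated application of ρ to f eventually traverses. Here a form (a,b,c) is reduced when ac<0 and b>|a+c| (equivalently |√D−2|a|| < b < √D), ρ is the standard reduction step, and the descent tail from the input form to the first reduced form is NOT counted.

D = 452, ⌊√D⌋ = 21
river: ρ → (-7,16,7)
river: ρ → (7,12,-11)
river: ρ → (-11,10,8)
river: ρ → (8,6,-13)
river: ρ → (-13,20,1)
river: ρ → (1,20,-13)
river: ρ → (-13,6,8)
river: ρ → (8,10,-11)
river: ρ → (-11,12,7)
river: ρ → (7,16,-7)
river: ρ → (-7,12,11)
river: ρ → (11,10,-8)
river: ρ → (-8,6,13)
river: ρ → (13,20,-1)
river: ρ → (-1,20,13)
river: ρ → (13,6,-8)
river: ρ → (-8,10,11)
river: ρ → (11,12,-7)
ρ-cycle length = 18 (tail of 0 descent steps not counted)

18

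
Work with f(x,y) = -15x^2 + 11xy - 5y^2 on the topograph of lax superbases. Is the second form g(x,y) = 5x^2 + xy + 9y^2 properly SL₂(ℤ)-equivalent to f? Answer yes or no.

D₁ = -179, D₂ = -179
f is negative-definite; reduce −f:
−f: flip: (15,-11,5)→(5,11,15)
−f: translate: b→1 (≡11 mod 10), so (5,11,15)→(5,1,9)
−f: reduced (well bottom): (5,1,9) with a≤c, −a<b≤a
flip sign back: reduced form of f is (-5,-1,-9)
g: reduced (well bottom): (5,1,9) with a≤c, −a<b≤a
reduced forms (-5, -1, -9) vs (5, 1, 9) ⇒ inequivalent

no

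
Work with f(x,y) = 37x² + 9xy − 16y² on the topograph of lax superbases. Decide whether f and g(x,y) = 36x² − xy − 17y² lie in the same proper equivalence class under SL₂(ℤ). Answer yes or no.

D₁ = 2449, D₂ = 2449
river cycle of f (length 64): (-16, 23, 30), (30, 37, -9), (-9, 35, 34), (34, 33, -10), (-10, 47, 6), (6, 49, -2), (-2, 47, 30), (30, 13, -19), (-19, 25, 24), (24, 23, -20), … (54 more)
river cycle of g (length 64): (-17, 35, 18), (18, 37, -15), (-15, 23, 32), (32, 41, -6), (-6, 43, 25), (25, 7, -24), (-24, 41, 8), (8, 39, -29), (-29, 19, 18), (18, 17, -30), … (54 more)
cycles differ ⇒ inequivalent

no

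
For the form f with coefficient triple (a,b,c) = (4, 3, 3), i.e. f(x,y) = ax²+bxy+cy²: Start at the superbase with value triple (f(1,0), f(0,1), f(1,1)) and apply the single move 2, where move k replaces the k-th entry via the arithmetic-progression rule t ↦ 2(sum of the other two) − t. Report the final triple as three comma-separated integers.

start (4,3,10) = (f(1,0),f(0,1),f(1,1))
replace slot 2: 2·(4+10) − 3 = 25 → (4,25,10)

4,25,10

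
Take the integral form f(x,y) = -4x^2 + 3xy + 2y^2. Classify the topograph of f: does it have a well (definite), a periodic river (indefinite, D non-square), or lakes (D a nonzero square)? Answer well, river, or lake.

D = b²−4ac = 3² − 4·(-4)·2 = 41
D > 0 non-square ⇒ indefinite ⇒ periodic river

river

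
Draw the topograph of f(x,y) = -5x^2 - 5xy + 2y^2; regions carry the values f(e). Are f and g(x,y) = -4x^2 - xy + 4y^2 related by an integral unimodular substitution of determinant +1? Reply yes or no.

D₁ = 65, D₂ = 65
river cycle of f (length 6): (2, 5, -5), (-5, 5, 2), (2, 7, -2), (-2, 5, 5), (5, 5, -2), (-2, 7, 2)
river cycle of g (length 6): (4, 1, -4), (-4, 7, 1), (1, 7, -4), (-4, 1, 4), (4, 7, -1), (-1, 7, 4)
cycles differ ⇒ inequivalent

no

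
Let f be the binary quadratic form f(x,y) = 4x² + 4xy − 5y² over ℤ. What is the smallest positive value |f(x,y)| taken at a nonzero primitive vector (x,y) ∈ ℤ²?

river: ρ → (-5,6,3)
river: ρ → (3,6,-5)
river: ρ → (-5,4,4)
river: ρ → (4,4,-5)
closes: descent 0, river 4
min |a| on river = 3

3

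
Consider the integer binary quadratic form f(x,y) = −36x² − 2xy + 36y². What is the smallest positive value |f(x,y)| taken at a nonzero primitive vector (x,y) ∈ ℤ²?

descent: ρ → (36,2,-36)  [lands on river]
river: ρ → (-36,70,2)
river: ρ → (2,70,-36)
river: ρ → (-36,2,36)
river: ρ → (36,70,-2)
river: ρ → (-2,70,36)
closes: descent 1, river 6
min |a| on river = 2

2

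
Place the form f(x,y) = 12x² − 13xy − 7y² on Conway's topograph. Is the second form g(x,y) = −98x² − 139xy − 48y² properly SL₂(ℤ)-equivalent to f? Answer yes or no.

D₁ = 505, D₂ = 505
river cycle of f (length 8): (-7, 13, 12), (12, 11, -8), (-8, 21, 2), (2, 19, -18), (-18, 17, 3), (3, 19, -12), (-12, 5, 10), (10, 15, -7)
river cycle of g (length 8): (-7, 13, 12), (12, 11, -8), (-8, 21, 2), (2, 19, -18), (-18, 17, 3), (3, 19, -12), (-12, 5, 10), (10, 15, -7)
cycles coincide ⇒ equivalent

yes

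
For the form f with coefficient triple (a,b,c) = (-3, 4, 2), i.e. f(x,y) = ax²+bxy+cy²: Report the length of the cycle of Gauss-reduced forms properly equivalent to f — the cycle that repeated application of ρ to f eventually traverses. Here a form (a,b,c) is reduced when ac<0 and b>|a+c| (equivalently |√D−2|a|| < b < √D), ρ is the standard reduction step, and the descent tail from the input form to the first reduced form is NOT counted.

D = 40, ⌊√D⌋ = 6
river: ρ → (2,4,-3)
river: ρ → (-3,2,3)
river: ρ → (3,4,-2)
river: ρ → (-2,4,3)
river: ρ → (3,2,-3)
river: ρ → (-3,4,2)
ρ-cycle length = 6 (tail of 0 descent steps not counted)

6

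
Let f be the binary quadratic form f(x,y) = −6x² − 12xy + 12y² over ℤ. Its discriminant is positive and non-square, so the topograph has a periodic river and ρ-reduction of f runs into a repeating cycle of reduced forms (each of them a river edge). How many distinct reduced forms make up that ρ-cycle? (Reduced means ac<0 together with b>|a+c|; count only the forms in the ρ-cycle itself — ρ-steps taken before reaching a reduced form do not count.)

D = 432, ⌊√D⌋ = 20
descent: ρ → (12,12,-6)  [lands on river]
river: ρ → (-6,12,12)
ρ-cycle length = 2 (tail of 1 descent step not counted)

2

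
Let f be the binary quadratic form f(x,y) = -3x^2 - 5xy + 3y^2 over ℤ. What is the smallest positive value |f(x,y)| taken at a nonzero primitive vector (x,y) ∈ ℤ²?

descent: ρ → (3,5,-3)  [lands on river]
river: ρ → (-3,7,1)
river: ρ → (1,7,-3)
river: ρ → (-3,5,3)
river: ρ → (3,7,-1)
river: ρ → (-1,7,3)
closes: descent 1, river 6
min |a| on river = 1

1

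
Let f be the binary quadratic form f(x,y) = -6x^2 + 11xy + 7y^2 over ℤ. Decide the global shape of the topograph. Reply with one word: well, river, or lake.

D = b²−4ac = 11² − 4·(-6)·7 = 289
D = 17² is a perfect square ⇒ form factors over ℤ ⇒ lakes

lake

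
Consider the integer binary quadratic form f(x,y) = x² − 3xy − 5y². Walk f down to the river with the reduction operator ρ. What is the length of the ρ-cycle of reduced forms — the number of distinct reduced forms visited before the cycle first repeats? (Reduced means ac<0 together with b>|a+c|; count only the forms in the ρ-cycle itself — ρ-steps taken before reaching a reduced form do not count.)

D = 29, ⌊√D⌋ = 5
descent: ρ → (-5,3,1)
descent: ρ → (1,5,-1)  [lands on river]
river: ρ → (-1,5,1)
ρ-cycle length = 2 (tail of 2 descent steps not counted)

2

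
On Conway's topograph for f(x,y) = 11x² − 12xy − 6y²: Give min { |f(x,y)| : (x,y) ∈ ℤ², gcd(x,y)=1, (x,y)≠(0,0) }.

descent: ρ → (-6,12,11)  [lands on river]
river: ρ → (11,10,-7)
river: ρ → (-7,18,3)
river: ρ → (3,18,-7)
river: ρ → (-7,10,11)
river: ρ → (11,12,-6)
closes: descent 1, river 6
min |a| on river = 3

3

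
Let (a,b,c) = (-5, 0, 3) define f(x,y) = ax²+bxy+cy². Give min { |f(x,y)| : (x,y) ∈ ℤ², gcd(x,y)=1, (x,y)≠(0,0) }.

descent: ρ → (3,6,-2)  [lands on river]
river: ρ → (-2,6,3)
closes: descent 1, river 2
min |a| on river = 2

2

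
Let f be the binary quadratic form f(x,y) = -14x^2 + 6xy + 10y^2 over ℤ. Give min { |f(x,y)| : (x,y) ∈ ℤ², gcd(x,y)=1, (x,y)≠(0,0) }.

river: ρ → (10,14,-10)
river: ρ → (-10,6,14)
river: ρ → (14,22,-2)
river: ρ → (-2,22,14)
river: ρ → (14,6,-10)
river: ρ → (-10,14,10)
river: ρ → (10,6,-14)
river: ρ → (-14,22,2)
river: ρ → (2,22,-14)
river: ρ → (-14,6,10)
closes: descent 0, river 10
min |a| on river = 2

2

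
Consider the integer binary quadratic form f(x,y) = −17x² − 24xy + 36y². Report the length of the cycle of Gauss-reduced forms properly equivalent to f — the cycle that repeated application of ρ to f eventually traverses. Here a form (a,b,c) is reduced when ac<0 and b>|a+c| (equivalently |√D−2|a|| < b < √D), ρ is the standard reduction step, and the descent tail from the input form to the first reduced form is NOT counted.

D = 3024, ⌊√D⌋ = 54
descent: ρ → (36,24,-17)  [lands on river]
river: ρ → (-17,44,16)
river: ρ → (16,52,-5)
river: ρ → (-5,48,36)
ρ-cycle length = 4 (tail of 1 descent step not counted)

4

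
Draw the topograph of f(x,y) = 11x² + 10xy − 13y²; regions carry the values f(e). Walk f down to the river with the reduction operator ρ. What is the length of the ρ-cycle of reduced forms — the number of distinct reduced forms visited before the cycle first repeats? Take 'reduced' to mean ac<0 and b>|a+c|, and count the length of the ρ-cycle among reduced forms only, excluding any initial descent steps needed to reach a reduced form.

D = 672, ⌊√D⌋ = 25
river: ρ → (-13,16,8)
river: ρ → (8,16,-13)
river: ρ → (-13,10,11)
river: ρ → (11,12,-12)
river: ρ → (-12,12,11)
river: ρ → (11,10,-13)
ρ-cycle length = 6 (tail of 0 descent steps not counted)

6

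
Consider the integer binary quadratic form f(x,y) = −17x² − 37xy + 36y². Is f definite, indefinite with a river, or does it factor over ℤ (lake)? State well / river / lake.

D = b²−4ac = (-37)² − 4·(-17)·36 = 3817
D > 0 non-square ⇒ indefinite ⇒ periodic river

river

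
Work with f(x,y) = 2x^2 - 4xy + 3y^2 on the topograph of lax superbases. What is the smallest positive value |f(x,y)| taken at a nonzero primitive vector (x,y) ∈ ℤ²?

translate: b→0 (≡-4 mod 4), so (2,-4,3)→(2,0,1)
flip: (2,0,1)→(1,0,2)
reduced (well bottom): (1,0,2) with a≤c, −a<b≤a
well minimum = a = 1

1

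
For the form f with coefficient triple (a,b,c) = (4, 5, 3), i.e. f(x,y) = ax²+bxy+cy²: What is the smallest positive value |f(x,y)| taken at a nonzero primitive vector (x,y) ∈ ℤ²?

translate: b→-3 (≡5 mod 8), so (4,5,3)→(4,-3,2)
flip: (4,-3,2)→(2,3,4)
translate: b→-1 (≡3 mod 4), so (2,3,4)→(2,-1,3)
reduced (well bottom): (2,-1,3) with a≤c, −a<b≤a
well minimum = a = 2

2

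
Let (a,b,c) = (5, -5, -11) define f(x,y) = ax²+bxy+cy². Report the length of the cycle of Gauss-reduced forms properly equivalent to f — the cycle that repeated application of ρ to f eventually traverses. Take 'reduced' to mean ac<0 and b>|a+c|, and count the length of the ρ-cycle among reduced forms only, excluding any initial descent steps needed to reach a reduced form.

D = 245, ⌊√D⌋ = 15
descent: ρ → (-11,5,5)
descent: ρ → (5,15,-1)  [lands on river]
river: ρ → (-1,15,5)
ρ-cycle length = 2 (tail of 2 descent steps not counted)

2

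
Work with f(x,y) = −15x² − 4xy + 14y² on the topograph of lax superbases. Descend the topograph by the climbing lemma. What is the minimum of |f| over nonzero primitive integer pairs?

descent: ρ → (14,4,-15)  [lands on river]
river: ρ → (-15,26,3)
river: ρ → (3,28,-6)
river: ρ → (-6,20,19)
river: ρ → (19,18,-7)
river: ρ → (-7,24,10)
river: ρ → (10,16,-15)
river: ρ → (-15,14,11)
river: ρ → (11,8,-18)
river: ρ → (-18,28,1)
river: ρ → (1,28,-18)
river: ρ → (-18,8,11)
river: ρ → (11,14,-15)
river: ρ → (-15,16,10)
river: ρ → (10,24,-7)
river: ρ → (-7,18,19)
river: ρ → (19,20,-6)
river: ρ → (-6,28,3)
river: ρ → (3,26,-15)
river: ρ → (-15,4,14)
river: ρ → (14,24,-5)
river: ρ → (-5,26,9)
river: ρ → (9,28,-2)
river: ρ → (-2,28,9)
river: ρ → (9,26,-5)
river: ρ → (-5,24,14)
closes: descent 1, river 26
min |a| on river = 1

1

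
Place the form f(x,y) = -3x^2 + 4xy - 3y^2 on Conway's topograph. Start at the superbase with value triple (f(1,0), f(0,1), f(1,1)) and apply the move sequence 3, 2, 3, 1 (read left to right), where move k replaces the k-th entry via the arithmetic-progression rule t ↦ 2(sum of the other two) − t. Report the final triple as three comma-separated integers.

start (-3,-3,-2) = (f(1,0),f(0,1),f(1,1))
replace slot 3: 2·((-3)+(-3)) − (-2) = -10 → (-3,-3,-10)
replace slot 2: 2·((-3)+(-10)) − (-3) = -23 → (-3,-23,-10)
replace slot 3: 2·((-3)+(-23)) − (-10) = -42 → (-3,-23,-42)
replace slot 1: 2·((-23)+(-42)) − (-3) = -127 → (-127,-23,-42)

-127,-23,-42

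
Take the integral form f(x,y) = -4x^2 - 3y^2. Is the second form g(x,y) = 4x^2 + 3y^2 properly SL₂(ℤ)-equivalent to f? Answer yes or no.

D₁ = -48, D₂ = -48
f is negative-definite; reduce −f:
−f: flip: (4,0,3)→(3,0,4)
−f: reduced (well bottom): (3,0,4) with a≤c, −a<b≤a
flip sign back: reduced form of f is (-3,0,-4)
g: flip: (4,0,3)→(3,0,4)
g: reduced (well bottom): (3,0,4) with a≤c, −a<b≤a
reduced forms (-3, 0, -4) vs (3, 0, 4) ⇒ inequivalent

no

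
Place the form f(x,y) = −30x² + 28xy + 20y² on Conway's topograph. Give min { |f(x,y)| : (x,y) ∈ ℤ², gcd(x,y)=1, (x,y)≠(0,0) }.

river: ρ → (20,52,-6)
river: ρ → (-6,56,2)
river: ρ → (2,56,-6)
river: ρ → (-6,52,20)
river: ρ → (20,28,-30)
river: ρ → (-30,32,18)
river: ρ → (18,40,-22)
river: ρ → (-22,48,10)
river: ρ → (10,52,-12)
river: ρ → (-12,44,26)
river: ρ → (26,8,-30)
river: ρ → (-30,52,4)
river: ρ → (4,52,-30)
river: ρ → (-30,8,26)
river: ρ → (26,44,-12)
river: ρ → (-12,52,10)
river: ρ → (10,48,-22)
river: ρ → (-22,40,18)
river: ρ → (18,32,-30)
river: ρ → (-30,28,20)
closes: descent 0, river 20
min |a| on river = 2

2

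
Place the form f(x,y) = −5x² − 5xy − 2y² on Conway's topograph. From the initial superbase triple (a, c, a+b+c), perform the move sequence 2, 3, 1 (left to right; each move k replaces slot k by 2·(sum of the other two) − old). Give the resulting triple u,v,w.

start (-5,-2,-12) = (f(1,0),f(0,1),f(1,1))
replace slot 2: 2·((-5)+(-12)) − (-2) = -32 → (-5,-32,-12)
replace slot 3: 2·((-5)+(-32)) − (-12) = -62 → (-5,-32,-62)
replace slot 1: 2·((-32)+(-62)) − (-5) = -183 → (-183,-32,-62)

-183,-32,-62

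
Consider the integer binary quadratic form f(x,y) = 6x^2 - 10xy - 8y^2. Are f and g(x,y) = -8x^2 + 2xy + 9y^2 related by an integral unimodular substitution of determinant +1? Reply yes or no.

D₁ = 292, D₂ = 292
river cycle of f (length 18): (-8, 10, 6), (6, 14, -4), (-4, 10, 12), (12, 14, -2), (-2, 14, 12), (12, 10, -4), (-4, 14, 6), (6, 10, -8), (-8, 6, 8), (8, 10, -6), … (8 more)
river cycle of g (length 14): (9, 16, -1), (-1, 16, 9), (9, 2, -8), (-8, 14, 3), (3, 16, -3), (-3, 14, 8), (8, 2, -9), (-9, 16, 1), (1, 16, -9), (-9, 2, 8), … (4 more)
cycles differ ⇒ inequivalent

no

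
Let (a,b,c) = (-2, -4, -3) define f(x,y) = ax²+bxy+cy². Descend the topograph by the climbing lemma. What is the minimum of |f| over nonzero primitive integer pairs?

translate: b→0 (≡4 mod 4), so (2,4,3)→(2,0,1)
flip: (2,0,1)→(1,0,2)
reduced (well bottom): (1,0,2) with a≤c, −a<b≤a
well minimum |f| = |-1| = 1 (negative-definite)

1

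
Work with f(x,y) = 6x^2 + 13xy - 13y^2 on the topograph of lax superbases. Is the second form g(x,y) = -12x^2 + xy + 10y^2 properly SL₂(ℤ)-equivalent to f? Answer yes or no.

D₁ = 481, D₂ = 481
river cycle of f (length 26): (-13, 13, 6), (6, 11, -15), (-15, 19, 2), (2, 21, -5), (-5, 19, 6), (6, 17, -8), (-8, 15, 8), (8, 17, -6), (-6, 19, 5), (5, 21, -2), … (16 more)
river cycle of g (length 30): (10, 19, -3), (-3, 17, 16), (16, 15, -4), (-4, 17, 12), (12, 7, -9), (-9, 11, 10), (10, 9, -10), (-10, 11, 9), (9, 7, -12), (-12, 17, 4), … (20 more)
cycles differ ⇒ inequivalent

no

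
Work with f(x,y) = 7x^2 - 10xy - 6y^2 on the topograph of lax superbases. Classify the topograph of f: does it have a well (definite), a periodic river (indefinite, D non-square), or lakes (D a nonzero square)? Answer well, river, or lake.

D = b²−4ac = (-10)² − 4·7·(-6) = 268
D > 0 non-square ⇒ indefinite ⇒ periodic river

river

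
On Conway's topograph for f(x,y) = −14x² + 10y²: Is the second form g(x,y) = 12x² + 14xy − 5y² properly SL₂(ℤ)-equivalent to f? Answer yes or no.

D₁ = 560, D₂ = 436
discriminants differ ⇒ not SL₂(ℤ)-equivalent

no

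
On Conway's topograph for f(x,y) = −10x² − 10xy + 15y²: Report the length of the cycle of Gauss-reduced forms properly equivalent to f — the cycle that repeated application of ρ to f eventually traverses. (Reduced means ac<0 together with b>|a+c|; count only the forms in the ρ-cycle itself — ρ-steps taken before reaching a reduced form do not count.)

D = 700, ⌊√D⌋ = 26
descent: ρ → (15,10,-10)  [lands on river]
river: ρ → (-10,10,15)
river: ρ → (15,20,-5)
river: ρ → (-5,20,15)
ρ-cycle length = 4 (tail of 1 descent step not counted)

4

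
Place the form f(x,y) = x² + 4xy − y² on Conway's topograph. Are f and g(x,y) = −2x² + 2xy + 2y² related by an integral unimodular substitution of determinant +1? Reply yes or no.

D₁ = 20, D₂ = 20
river cycle of f (length 2): (-1, 4, 1), (1, 4, -1)
river cycle of g (length 2): (2, 2, -2), (-2, 2, 2)
cycles differ ⇒ inequivalent

no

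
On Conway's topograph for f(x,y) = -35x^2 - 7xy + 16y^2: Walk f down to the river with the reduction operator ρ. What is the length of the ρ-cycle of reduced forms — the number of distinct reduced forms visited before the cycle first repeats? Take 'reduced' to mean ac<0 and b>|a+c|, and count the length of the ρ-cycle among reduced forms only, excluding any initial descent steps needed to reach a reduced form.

D = 2289, ⌊√D⌋ = 47
descent: ρ → (16,39,-12)  [lands on river]
river: ρ → (-12,33,25)
river: ρ → (25,17,-20)
river: ρ → (-20,23,22)
river: ρ → (22,21,-21)
river: ρ → (-21,21,22)
river: ρ → (22,23,-20)
river: ρ → (-20,17,25)
river: ρ → (25,33,-12)
river: ρ → (-12,39,16)
river: ρ → (16,25,-26)
river: ρ → (-26,27,15)
river: ρ → (15,33,-20)
river: ρ → (-20,47,1)
river: ρ → (1,47,-20)
river: ρ → (-20,33,15)
river: ρ → (15,27,-26)
river: ρ → (-26,25,16)
ρ-cycle length = 18 (tail of 1 descent step not counted)

18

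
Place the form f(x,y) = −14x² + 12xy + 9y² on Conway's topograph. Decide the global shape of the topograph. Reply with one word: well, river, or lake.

D = b²−4ac = 12² − 4·(-14)·9 = 648
D > 0 non-square ⇒ indefinite ⇒ periodic river

river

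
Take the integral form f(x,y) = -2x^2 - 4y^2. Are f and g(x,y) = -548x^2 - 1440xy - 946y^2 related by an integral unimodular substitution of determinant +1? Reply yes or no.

D₁ = -32, D₂ = -32
f is negative-definite; reduce −f:
−f: reduced (well bottom): (2,0,4) with a≤c, −a<b≤a
flip sign back: reduced form of f is (-2,0,-4)
g is negative-definite; reduce −g:
−g: translate: b→344 (≡1440 mod 1096), so (548,1440,946)→(548,344,54)
−g: flip: (548,344,54)→(54,-344,548)
−g: translate: b→-20 (≡-344 mod 108), so (54,-344,548)→(54,-20,2)
−g: flip: (54,-20,2)→(2,20,54)
−g: translate: b→0 (≡20 mod 4), so (2,20,54)→(2,0,4)
−g: reduced (well bottom): (2,0,4) with a≤c, −a<b≤a
flip sign back: reduced form of g is (-2,0,-4)
reduced forms (-2, 0, -4) vs (-2, 0, -4) ⇒ equivalent

yes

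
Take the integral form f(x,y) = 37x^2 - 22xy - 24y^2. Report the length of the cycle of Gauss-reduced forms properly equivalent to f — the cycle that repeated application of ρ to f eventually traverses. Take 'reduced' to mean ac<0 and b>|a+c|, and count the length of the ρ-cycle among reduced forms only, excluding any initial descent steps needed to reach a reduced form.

D = 4036, ⌊√D⌋ = 63
descent: ρ → (-24,22,37)  [lands on river]
river: ρ → (37,52,-9)
river: ρ → (-9,56,25)
river: ρ → (25,44,-21)
river: ρ → (-21,40,29)
river: ρ → (29,18,-32)
river: ρ → (-32,46,15)
river: ρ → (15,44,-35)
river: ρ → (-35,26,24)
river: ρ → (24,22,-37)
river: ρ → (-37,52,9)
river: ρ → (9,56,-25)
river: ρ → (-25,44,21)
river: ρ → (21,40,-29)
river: ρ → (-29,18,32)
river: ρ → (32,46,-15)
river: ρ → (-15,44,35)
river: ρ → (35,26,-24)
ρ-cycle length = 18 (tail of 1 descent step not counted)

18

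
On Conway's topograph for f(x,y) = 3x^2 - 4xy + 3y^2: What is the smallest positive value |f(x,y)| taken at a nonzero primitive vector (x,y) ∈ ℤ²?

translate: b→2 (≡-4 mod 6), so (3,-4,3)→(3,2,2)
flip: (3,2,2)→(2,-2,3)
translate: b→2 (≡-2 mod 4), so (2,-2,3)→(2,2,3)
reduced (well bottom): (2,2,3) with a≤c, −a<b≤a
well minimum = a = 2

2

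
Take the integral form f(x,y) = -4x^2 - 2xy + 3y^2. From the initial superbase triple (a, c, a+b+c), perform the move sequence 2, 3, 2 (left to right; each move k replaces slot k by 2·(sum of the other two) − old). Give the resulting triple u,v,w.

start (-4,3,-3) = (f(1,0),f(0,1),f(1,1))
replace slot 2: 2·((-4)+(-3)) − 3 = -17 → (-4,-17,-3)
replace slot 3: 2·((-4)+(-17)) − (-3) = -39 → (-4,-17,-39)
replace slot 2: 2·((-4)+(-39)) − (-17) = -69 → (-4,-69,-39)

-4,-69,-39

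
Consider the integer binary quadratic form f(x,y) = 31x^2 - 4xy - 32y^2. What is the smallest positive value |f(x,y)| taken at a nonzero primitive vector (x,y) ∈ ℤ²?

descent: ρ → (-32,4,31)  [lands on river]
river: ρ → (31,58,-5)
river: ρ → (-5,62,7)
river: ρ → (7,50,-53)
river: ρ → (-53,56,4)
river: ρ → (4,56,-53)
river: ρ → (-53,50,7)
river: ρ → (7,62,-5)
river: ρ → (-5,58,31)
river: ρ → (31,4,-32)
river: ρ → (-32,60,3)
river: ρ → (3,60,-32)
closes: descent 1, river 12
min |a| on river = 3

3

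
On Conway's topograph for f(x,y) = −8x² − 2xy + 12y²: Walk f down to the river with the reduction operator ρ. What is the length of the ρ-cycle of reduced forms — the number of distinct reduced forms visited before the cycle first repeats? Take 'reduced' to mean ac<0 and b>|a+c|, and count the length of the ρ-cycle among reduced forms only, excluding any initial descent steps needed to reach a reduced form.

D = 388, ⌊√D⌋ = 19
descent: ρ → (12,2,-8)
descent: ρ → (-8,14,6)  [lands on river]
river: ρ → (6,10,-12)
river: ρ → (-12,14,4)
river: ρ → (4,18,-4)
river: ρ → (-4,14,12)
river: ρ → (12,10,-6)
river: ρ → (-6,14,8)
river: ρ → (8,18,-2)
river: ρ → (-2,18,8)
river: ρ → (8,14,-6)
river: ρ → (-6,10,12)
river: ρ → (12,14,-4)
river: ρ → (-4,18,4)
river: ρ → (4,14,-12)
river: ρ → (-12,10,6)
river: ρ → (6,14,-8)
river: ρ → (-8,18,2)
river: ρ → (2,18,-8)
ρ-cycle length = 18 (tail of 2 descent steps not counted)

18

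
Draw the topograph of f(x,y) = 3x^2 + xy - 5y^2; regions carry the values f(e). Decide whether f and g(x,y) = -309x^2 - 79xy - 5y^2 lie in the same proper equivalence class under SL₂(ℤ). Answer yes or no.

D₁ = 61, D₂ = 61
river cycle of f (length 6): (3, 7, -1), (-1, 7, 3), (3, 5, -3), (-3, 7, 1), (1, 7, -3), (-3, 5, 3)
river cycle of g (length 6): (3, 7, -1), (-1, 7, 3), (3, 5, -3), (-3, 7, 1), (1, 7, -3), (-3, 5, 3)
cycles coincide ⇒ equivalent

yes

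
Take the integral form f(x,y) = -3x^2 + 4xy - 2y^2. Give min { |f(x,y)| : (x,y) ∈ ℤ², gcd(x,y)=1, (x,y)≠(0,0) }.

translate: b→2 (≡-4 mod 6), so (3,-4,2)→(3,2,1)
flip: (3,2,1)→(1,-2,3)
translate: b→0 (≡-2 mod 2), so (1,-2,3)→(1,0,2)
reduced (well bottom): (1,0,2) with a≤c, −a<b≤a
well minimum |f| = |-1| = 1 (negative-definite)

1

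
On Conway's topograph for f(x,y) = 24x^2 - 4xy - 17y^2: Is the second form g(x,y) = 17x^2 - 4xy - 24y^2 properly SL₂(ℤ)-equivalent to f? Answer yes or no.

D₁ = 1648, D₂ = 1648
river cycle of f (length 20): (-17, 38, 3), (3, 40, -4), (-4, 40, 3), (3, 38, -17), (-17, 30, 11), (11, 36, -8), (-8, 28, 27), (27, 26, -9), (-9, 28, 24), (24, 20, -13), … (10 more)
river cycle of g (length 20): (17, 30, -11), (-11, 36, 8), (8, 28, -27), (-27, 26, 9), (9, 28, -24), (-24, 20, 13), (13, 32, -12), (-12, 40, 1), (1, 40, -12), (-12, 32, 13), … (10 more)
cycles differ ⇒ inequivalent

no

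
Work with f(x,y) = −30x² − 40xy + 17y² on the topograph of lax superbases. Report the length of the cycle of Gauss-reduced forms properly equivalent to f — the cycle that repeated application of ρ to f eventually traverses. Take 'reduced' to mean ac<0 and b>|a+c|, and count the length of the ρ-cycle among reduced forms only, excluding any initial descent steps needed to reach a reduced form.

D = 3640, ⌊√D⌋ = 60
descent: ρ → (17,40,-30)  [lands on river]
river: ρ → (-30,20,27)
river: ρ → (27,34,-23)
river: ρ → (-23,58,3)
river: ρ → (3,56,-42)
river: ρ → (-42,28,17)
ρ-cycle length = 6 (tail of 1 descent step not counted)

6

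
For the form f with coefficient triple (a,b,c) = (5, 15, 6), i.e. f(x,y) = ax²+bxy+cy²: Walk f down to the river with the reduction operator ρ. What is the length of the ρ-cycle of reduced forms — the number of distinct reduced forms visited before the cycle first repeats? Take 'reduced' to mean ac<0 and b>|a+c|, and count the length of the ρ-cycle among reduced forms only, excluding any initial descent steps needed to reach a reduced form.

D = 105, ⌊√D⌋ = 10
descent: ρ → (6,9,-1)  [lands on river]
river: ρ → (-1,9,6)
river: ρ → (6,3,-4)
river: ρ → (-4,5,5)
river: ρ → (5,5,-4)
river: ρ → (-4,3,6)
ρ-cycle length = 6 (tail of 1 descent step not counted)

6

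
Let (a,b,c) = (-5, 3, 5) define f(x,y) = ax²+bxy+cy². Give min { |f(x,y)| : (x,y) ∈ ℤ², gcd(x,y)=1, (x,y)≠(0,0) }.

river: ρ → (5,7,-3)
river: ρ → (-3,5,7)
river: ρ → (7,9,-1)
river: ρ → (-1,9,7)
river: ρ → (7,5,-3)
river: ρ → (-3,7,5)
river: ρ → (5,3,-5)
river: ρ → (-5,7,3)
river: ρ → (3,5,-7)
river: ρ → (-7,9,1)
river: ρ → (1,9,-7)
river: ρ → (-7,5,3)
river: ρ → (3,7,-5)
river: ρ → (-5,3,5)
closes: descent 0, river 14
min |a| on river = 1

1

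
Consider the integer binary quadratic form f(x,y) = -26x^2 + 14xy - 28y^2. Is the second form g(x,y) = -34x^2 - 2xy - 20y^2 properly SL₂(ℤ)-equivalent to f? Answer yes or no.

D₁ = -2716, D₂ = -2716
f is negative-definite; reduce −f:
−f: reduced (well bottom): (26,-14,28) with a≤c, −a<b≤a
flip sign back: reduced form of f is (-26,14,-28)
g is negative-definite; reduce −g:
−g: flip: (34,2,20)→(20,-2,34)
−g: reduced (well bottom): (20,-2,34) with a≤c, −a<b≤a
flip sign back: reduced form of g is (-20,2,-34)
reduced forms (-26, 14, -28) vs (-20, 2, -34) ⇒ inequivalent

no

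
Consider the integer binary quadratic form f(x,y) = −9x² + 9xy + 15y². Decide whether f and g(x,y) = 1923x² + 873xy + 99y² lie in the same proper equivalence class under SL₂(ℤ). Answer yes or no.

D₁ = 621, D₂ = 621
river cycle of f (length 4): (15, 21, -3), (-3, 21, 15), (15, 9, -9), (-9, 9, 15)
river cycle of g (length 4): (15, 21, -3), (-3, 21, 15), (15, 9, -9), (-9, 9, 15)
cycles coincide ⇒ equivalent

yes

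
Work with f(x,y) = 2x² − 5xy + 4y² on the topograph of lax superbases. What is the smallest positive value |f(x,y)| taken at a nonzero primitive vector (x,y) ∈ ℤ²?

translate: b→-1 (≡-5 mod 4), so (2,-5,4)→(2,-1,1)
flip: (2,-1,1)→(1,1,2)
reduced (well bottom): (1,1,2) with a≤c, −a<b≤a
well minimum = a = 1

1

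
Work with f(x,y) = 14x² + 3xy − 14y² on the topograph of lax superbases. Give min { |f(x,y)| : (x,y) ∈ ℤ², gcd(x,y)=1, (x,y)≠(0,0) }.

river: ρ → (-14,25,3)
river: ρ → (3,23,-22)
river: ρ → (-22,21,4)
river: ρ → (4,27,-4)
river: ρ → (-4,21,22)
river: ρ → (22,23,-3)
river: ρ → (-3,25,14)
river: ρ → (14,3,-14)
closes: descent 0, river 8
min |a| on river = 3

3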